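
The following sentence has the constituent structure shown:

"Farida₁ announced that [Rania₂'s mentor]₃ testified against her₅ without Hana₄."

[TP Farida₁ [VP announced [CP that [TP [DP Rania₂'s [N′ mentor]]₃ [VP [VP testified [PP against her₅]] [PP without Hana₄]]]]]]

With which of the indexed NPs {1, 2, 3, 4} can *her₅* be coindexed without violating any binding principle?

{1, 2, 4}

*her* is a pronoun, so Principle B applies: it must be free in its binding domain.
Binding domain of *her₅*: the embedded TP, whose subject is [Rania₂'s mentor]₃.
*Farida₁* c-commands the pronoun but from outside its binding domain, and is not c-commanded by it → coindexation permitted.
*Rania₂* and the pronoun do not c-command one another → neither Principle B nor Principle C is at stake; coindexation permitted.
*[Rania₂'s mentor]₃* c-commands the pronoun within its binding domain → coindexation would violate Principle B.
*Hana₄* and the pronoun do not c-command one another → neither Principle B nor Principle C is at stake; coindexation permitted.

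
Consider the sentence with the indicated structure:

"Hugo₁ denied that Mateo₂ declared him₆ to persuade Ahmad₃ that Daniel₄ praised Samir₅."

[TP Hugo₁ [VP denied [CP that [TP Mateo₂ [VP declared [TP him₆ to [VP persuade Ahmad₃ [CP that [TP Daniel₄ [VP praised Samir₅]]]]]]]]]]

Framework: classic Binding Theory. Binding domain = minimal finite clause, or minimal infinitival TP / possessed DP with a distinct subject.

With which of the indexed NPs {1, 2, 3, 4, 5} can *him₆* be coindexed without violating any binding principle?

{1}

*him* is a pronoun, so Principle B applies: it must be free in its binding domain.
Binding domain of *him₆*: the embedded TP, whose subject is Mateo₂.
*Hugo₁* c-commands the pronoun but from outside its binding domain, and is not c-commanded by it → coindexation permitted.
*Mateo₂* c-commands the pronoun within its binding domain → coindexation would violate Principle B.
*Ahmad₃*: the pronoun c-commands this R-expression → coindexation would violate Principle C on *Ahmad₃*.
*Daniel₄*: the pronoun c-commands this R-expression → coindexation would violate Principle C on *Daniel₄*.
*Samir₅*: the pronoun c-commands this R-expression → coindexation would violate Principle C on *Samir₅*.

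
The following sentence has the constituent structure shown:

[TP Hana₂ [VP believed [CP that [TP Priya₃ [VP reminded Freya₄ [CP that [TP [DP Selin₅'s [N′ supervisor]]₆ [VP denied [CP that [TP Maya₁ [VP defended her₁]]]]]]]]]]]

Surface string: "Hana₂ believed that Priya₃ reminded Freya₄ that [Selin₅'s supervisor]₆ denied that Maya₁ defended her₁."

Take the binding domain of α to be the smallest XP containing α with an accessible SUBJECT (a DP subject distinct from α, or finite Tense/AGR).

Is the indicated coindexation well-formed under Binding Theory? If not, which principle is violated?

The two coindexed NPs are *Maya₁* and *her₁*.
*her₁* is a pronoun. Its binding domain is the embedded TP, whose subject is Maya₁.
*Maya₁* c-commands it within that domain and carries the same index.
The pronoun is locally bound → Principle B violation.

Principle B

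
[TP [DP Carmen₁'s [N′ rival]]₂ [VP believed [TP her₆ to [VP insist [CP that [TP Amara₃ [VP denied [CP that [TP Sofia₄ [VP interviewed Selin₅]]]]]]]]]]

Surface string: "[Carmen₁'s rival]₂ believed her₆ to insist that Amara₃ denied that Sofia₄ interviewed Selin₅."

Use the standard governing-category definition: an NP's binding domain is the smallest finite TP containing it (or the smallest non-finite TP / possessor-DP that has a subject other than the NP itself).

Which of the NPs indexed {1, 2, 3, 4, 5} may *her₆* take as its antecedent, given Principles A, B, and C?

*her* is a pronoun, so Principle B applies: it must be free in its binding domain.
Binding domain of *her₆*: the matrix TP, whose subject is [Carmen₁'s rival]₂.
*Carmen₁* and the pronoun do not c-command one another → neither Principle B nor Principle C is at stake; coindexation permitted.
*[Carmen₁'s rival]₂* c-commands the pronoun within its binding domain → coindexation would violate Principle B.
*Amara₃*: the pronoun c-commands this R-expression → coindexation would violate Principle C on *Amara₃*.
*Sofia₄*: the pronoun c-commands this R-expression → coindexation would violate Principle C on *Sofia₄*.
*Selin₅*: the pronoun c-commands this R-expression → coindexation would violate Principle C on *Selin₅*.

{1}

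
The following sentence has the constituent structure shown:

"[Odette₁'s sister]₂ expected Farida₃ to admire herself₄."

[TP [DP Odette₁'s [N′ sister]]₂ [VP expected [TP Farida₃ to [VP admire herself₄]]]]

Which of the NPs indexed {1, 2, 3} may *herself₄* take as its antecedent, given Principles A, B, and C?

{3}

*herself* is an anaphor, so Principle A applies: it must be bound in its binding domain.
Binding domain of *herself₄*: the embedded TP, whose subject is Farida₃.
*Odette₁* does not c-command the anaphor → cannot bind it.
*[Odette₁'s sister]₂* c-commands the anaphor but is outside its binding domain → cannot satisfy Principle A.
*Farida₃* c-commands the anaphor within its binding domain → licit binder.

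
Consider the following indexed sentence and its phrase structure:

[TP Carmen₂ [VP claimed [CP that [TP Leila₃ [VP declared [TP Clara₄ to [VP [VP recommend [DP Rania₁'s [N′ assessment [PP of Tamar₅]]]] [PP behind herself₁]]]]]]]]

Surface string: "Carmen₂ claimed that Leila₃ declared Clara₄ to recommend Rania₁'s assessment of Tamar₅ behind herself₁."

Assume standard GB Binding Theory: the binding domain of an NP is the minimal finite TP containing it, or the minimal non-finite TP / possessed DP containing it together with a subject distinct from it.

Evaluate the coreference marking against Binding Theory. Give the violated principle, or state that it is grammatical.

The two coindexed NPs are *Rania₁* and *herself₁*.
*herself₁* is an anaphor. Principle A requires it to be bound within its binding domain — the embedded TP, whose subject is Clara₄.
Within that domain it is c-commanded by *Clara₄*, which does not share its index.
*Rania₁* does not c-command the anaphor at all.
The anaphor is unbound in its domain → Principle A violation.

Principle A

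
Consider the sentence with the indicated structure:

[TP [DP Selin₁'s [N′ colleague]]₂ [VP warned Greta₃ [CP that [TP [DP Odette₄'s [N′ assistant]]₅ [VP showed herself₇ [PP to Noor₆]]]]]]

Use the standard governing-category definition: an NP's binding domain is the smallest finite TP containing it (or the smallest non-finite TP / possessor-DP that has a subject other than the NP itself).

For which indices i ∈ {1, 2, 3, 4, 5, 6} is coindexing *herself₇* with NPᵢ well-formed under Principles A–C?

*herself* is an anaphor, so Principle A applies: it must be bound in its binding domain.
Binding domain of *herself₇*: the embedded TP, whose subject is [Odette₄'s assistant]₅.
*Selin₁* does not c-command the anaphor → cannot bind it.
*[Selin₁'s colleague]₂* c-commands the anaphor but is outside its binding domain → cannot satisfy Principle A.
*Greta₃* c-commands the anaphor but is outside its binding domain → cannot satisfy Principle A.
*Odette₄* does not c-command the anaphor → cannot bind it.
*[Odette₄'s assistant]₅* c-commands the anaphor within its binding domain → licit binder.
*Noor₆* does not c-command the anaphor → cannot bind it.

{5}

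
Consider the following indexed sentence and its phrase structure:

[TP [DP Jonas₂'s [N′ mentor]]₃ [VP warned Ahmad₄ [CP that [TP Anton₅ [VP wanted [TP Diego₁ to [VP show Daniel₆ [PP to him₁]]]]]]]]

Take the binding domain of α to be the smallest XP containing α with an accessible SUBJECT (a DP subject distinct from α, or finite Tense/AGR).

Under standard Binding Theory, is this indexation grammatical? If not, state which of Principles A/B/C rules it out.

Principle B

The two coindexed NPs are *Diego₁* and *him₁*.
*him₁* is a pronoun. Its binding domain is the embedded TP, whose subject is Diego₁.
*Diego₁* c-commands it within that domain and carries the same index.
The pronoun is locally bound → Principle B violation.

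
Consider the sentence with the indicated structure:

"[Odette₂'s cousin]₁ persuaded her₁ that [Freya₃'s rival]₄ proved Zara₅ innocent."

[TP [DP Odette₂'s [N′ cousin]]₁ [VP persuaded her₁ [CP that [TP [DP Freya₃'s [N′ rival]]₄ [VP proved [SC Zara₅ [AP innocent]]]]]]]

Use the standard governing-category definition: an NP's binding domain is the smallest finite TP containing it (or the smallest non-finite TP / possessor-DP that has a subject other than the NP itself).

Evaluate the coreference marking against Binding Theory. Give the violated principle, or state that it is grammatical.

The two coindexed NPs are *[Odette₂'s cousin]₁* and *her₁*.
*her₁* is a pronoun. Its binding domain is the matrix TP, whose subject is [Odette₂'s cousin]₁.
*[Odette₂'s cousin]₁* c-commands it within that domain and carries the same index.
The pronoun is locally bound → Principle B violation.

Principle B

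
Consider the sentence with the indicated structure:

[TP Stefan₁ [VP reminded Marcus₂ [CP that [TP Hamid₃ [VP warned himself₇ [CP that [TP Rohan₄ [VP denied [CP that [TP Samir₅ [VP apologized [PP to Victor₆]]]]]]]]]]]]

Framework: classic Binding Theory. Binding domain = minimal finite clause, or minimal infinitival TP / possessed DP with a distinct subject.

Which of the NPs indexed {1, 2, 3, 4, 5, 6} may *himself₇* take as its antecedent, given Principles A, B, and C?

*himself* is an anaphor, so Principle A applies: it must be bound in its binding domain.
Binding domain of *himself₇*: the embedded TP, whose subject is Hamid₃.
*Stefan₁* c-commands the anaphor but is outside its binding domain → cannot satisfy Principle A.
*Marcus₂* c-commands the anaphor but is outside its binding domain → cannot satisfy Principle A.
*Hamid₃* c-commands the anaphor within its binding domain → licit binder.
*Rohan₄* does not c-command the anaphor → cannot bind it.
*Samir₅* does not c-command the anaphor → cannot bind it.
*Victor₆* does not c-command the anaphor → cannot bind it.

{3}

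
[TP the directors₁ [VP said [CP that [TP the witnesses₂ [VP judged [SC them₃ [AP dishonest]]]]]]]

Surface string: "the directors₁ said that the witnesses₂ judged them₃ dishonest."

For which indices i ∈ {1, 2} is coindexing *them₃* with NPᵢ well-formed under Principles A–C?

{1}

*them* is a pronoun, so Principle B applies: it must be free in its binding domain.
Binding domain of *them₃*: the embedded TP, whose subject is the witnesses₂.
*the directors₁* c-commands the pronoun but from outside its binding domain, and is not c-commanded by it → coindexation permitted.
*the witnesses₂* c-commands the pronoun within its binding domain → coindexation would violate Principle B.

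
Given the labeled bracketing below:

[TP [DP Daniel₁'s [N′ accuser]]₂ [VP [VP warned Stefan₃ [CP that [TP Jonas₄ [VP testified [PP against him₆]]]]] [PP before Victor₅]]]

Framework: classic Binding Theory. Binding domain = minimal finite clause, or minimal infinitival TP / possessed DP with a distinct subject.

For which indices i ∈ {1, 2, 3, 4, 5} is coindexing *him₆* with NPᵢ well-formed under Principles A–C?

{1, 2, 3, 5}

*him* is a pronoun, so Principle B applies: it must be free in its binding domain.
Binding domain of *him₆*: the embedded TP, whose subject is Jonas₄.
*Daniel₁* and the pronoun do not c-command one another → neither Principle B nor Principle C is at stake; coindexation permitted.
*[Daniel₁'s accuser]₂* c-commands the pronoun but from outside its binding domain, and is not c-commanded by it → coindexation permitted.
*Stefan₃* c-commands the pronoun but from outside its binding domain, and is not c-commanded by it → coindexation permitted.
*Jonas₄* c-commands the pronoun within its binding domain → coindexation would violate Principle B.
*Victor₅* and the pronoun do not c-command one another → neither Principle B nor Principle C is at stake; coindexation permitted.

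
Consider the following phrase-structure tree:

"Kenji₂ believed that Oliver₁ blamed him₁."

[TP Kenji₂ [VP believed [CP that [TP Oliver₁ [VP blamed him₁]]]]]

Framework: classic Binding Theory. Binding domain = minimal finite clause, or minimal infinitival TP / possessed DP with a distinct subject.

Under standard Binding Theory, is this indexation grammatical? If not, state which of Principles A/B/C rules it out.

The two coindexed NPs are *Oliver₁* and *him₁*.
*him₁* is a pronoun. Its binding domain is the embedded TP, whose subject is Oliver₁.
*Oliver₁* c-commands it within that domain and carries the same index.
The pronoun is locally bound → Principle B violation.

Principle B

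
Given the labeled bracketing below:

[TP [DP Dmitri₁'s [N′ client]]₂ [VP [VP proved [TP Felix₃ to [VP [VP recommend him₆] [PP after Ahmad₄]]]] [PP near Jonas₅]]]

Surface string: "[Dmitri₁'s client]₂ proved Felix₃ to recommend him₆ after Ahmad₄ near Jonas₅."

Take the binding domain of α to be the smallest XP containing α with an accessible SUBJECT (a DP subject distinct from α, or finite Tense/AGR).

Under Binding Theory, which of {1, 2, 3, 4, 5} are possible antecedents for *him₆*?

{1, 2, 4, 5}

*him* is a pronoun, so Principle B applies: it must be free in its binding domain.
Binding domain of *him₆*: the embedded TP, whose subject is Felix₃.
*Dmitri₁* and the pronoun do not c-command one another → neither Principle B nor Principle C is at stake; coindexation permitted.
*[Dmitri₁'s client]₂* c-commands the pronoun but from outside its binding domain, and is not c-commanded by it → coindexation permitted.
*Felix₃* c-commands the pronoun within its binding domain → coindexation would violate Principle B.
*Ahmad₄* and the pronoun do not c-command one another → neither Principle B nor Principle C is at stake; coindexation permitted.
*Jonas₅* and the pronoun do not c-command one another → neither Principle B nor Principle C is at stake; coindexation permitted.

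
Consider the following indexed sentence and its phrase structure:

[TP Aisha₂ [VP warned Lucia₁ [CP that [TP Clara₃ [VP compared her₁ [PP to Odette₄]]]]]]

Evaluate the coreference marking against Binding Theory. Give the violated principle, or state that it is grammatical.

grammatical

The two coindexed NPs are *Lucia₁* and *her₁*.
*her₁* is a pronoun; its binding domain is the embedded TP, whose subject is Clara₃. Within that domain it is c-commanded only by *Clara₃*, which carries a different index — the pronoun is free locally, so Principle B holds.
*Lucia₁* is an R-expression; *her₁* does not c-command it, and no other NP shares its index, so Principle C is satisfied.
All principles are respected.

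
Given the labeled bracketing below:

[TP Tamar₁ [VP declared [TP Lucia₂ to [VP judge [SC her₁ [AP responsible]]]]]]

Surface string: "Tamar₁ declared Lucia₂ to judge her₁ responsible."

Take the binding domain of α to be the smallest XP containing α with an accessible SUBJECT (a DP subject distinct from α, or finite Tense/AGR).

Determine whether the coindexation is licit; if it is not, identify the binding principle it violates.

The two coindexed NPs are *Tamar₁* and *her₁*.
*her₁* is a pronoun; its binding domain is the embedded TP, whose subject is Lucia₂. Within that domain it is c-commanded only by *Lucia₂*, which carries a different index — the pronoun is free locally, so Principle B holds.
*Tamar₁* is an R-expression; *her₁* does not c-command it, and no other NP shares its index, so Principle C is satisfied.
All principles are respected.

grammatical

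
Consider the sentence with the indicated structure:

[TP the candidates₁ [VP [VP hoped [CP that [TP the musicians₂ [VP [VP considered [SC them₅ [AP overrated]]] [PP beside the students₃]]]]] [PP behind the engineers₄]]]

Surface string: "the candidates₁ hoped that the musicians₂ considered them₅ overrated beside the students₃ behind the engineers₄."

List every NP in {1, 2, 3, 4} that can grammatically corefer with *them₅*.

*them* is a pronoun, so Principle B applies: it must be free in its binding domain.
Binding domain of *them₅*: the embedded TP, whose subject is the musicians₂.
*the candidates₁* c-commands the pronoun but from outside its binding domain, and is not c-commanded by it → coindexation permitted.
*the musicians₂* c-commands the pronoun within its binding domain → coindexation would violate Principle B.
*the students₃* and the pronoun do not c-command one another → neither Principle B nor Principle C is at stake; coindexation permitted.
*the engineers₄* and the pronoun do not c-command one another → neither Principle B nor Principle C is at stake; coindexation permitted.

{1, 3, 4}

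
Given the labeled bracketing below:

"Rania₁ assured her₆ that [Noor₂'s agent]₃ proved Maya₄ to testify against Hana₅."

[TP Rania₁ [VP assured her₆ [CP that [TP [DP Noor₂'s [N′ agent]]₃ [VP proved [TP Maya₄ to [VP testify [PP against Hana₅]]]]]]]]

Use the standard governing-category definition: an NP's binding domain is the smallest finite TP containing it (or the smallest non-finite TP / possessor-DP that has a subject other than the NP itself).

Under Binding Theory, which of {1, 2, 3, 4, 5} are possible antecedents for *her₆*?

none

*her* is a pronoun, so Principle B applies: it must be free in its binding domain.
Binding domain of *her₆*: the matrix TP, whose subject is Rania₁.
*Rania₁* c-commands the pronoun within its binding domain → coindexation would violate Principle B.
*Noor₂*: the pronoun c-commands this R-expression → coindexation would violate Principle C on *Noor₂*.
*[Noor₂'s agent]₃*: the pronoun c-commands this R-expression → coindexation would violate Principle C on *[Noor₂'s agent]₃*.
*Maya₄*: the pronoun c-commands this R-expression → coindexation would violate Principle C on *Maya₄*.
*Hana₅*: the pronoun c-commands this R-expression → coindexation would violate Principle C on *Hana₅*.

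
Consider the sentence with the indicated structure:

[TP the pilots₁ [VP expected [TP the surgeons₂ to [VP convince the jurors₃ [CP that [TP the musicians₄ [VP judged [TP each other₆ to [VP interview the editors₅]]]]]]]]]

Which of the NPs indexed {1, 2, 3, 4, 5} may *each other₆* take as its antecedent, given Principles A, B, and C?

*each other* is an anaphor, so Principle A applies: it must be bound in its binding domain.
Binding domain of *each other₆*: the embedded TP, whose subject is the musicians₄.
*the pilots₁* c-commands the anaphor but is outside its binding domain → cannot satisfy Principle A.
*the surgeons₂* c-commands the anaphor but is outside its binding domain → cannot satisfy Principle A.
*the jurors₃* c-commands the anaphor but is outside its binding domain → cannot satisfy Principle A.
*the musicians₄* c-commands the anaphor within its binding domain → licit binder.
*the editors₅* does not c-command the anaphor → cannot bind it.

{4}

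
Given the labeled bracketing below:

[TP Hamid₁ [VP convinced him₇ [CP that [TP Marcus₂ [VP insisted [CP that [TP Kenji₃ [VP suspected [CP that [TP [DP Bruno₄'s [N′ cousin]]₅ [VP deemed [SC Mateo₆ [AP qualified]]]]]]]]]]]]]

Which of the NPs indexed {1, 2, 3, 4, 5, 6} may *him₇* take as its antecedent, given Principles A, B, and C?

none

*him* is a pronoun, so Principle B applies: it must be free in its binding domain.
Binding domain of *him₇*: the matrix TP, whose subject is Hamid₁.
*Hamid₁* c-commands the pronoun within its binding domain → coindexation would violate Principle B.
*Marcus₂*: the pronoun c-commands this R-expression → coindexation would violate Principle C on *Marcus₂*.
*Kenji₃*: the pronoun c-commands this R-expression → coindexation would violate Principle C on *Kenji₃*.
*Bruno₄*: the pronoun c-commands this R-expression → coindexation would violate Principle C on *Bruno₄*.
*[Bruno₄'s cousin]₅*: the pronoun c-commands this R-expression → coindexation would violate Principle C on *[Bruno₄'s cousin]₅*.
*Mateo₆*: the pronoun c-commands this R-expression → coindexation would violate Principle C on *Mateo₆*.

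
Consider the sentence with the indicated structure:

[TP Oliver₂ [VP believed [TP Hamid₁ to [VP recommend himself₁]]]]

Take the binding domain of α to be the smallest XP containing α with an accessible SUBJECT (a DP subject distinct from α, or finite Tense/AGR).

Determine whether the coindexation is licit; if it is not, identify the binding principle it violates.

The two coindexed NPs are *Hamid₁* and *himself₁*.
*himself₁* is an anaphor; its binding domain is the embedded TP, whose subject is Hamid₁. *Hamid₁* c-commands it within that domain and shares its index, so Principle A is satisfied.
*Hamid₁* is an R-expression; *himself₁* does not c-command it, and no other NP shares its index, so Principle C is satisfied.
All principles are respected.

grammatical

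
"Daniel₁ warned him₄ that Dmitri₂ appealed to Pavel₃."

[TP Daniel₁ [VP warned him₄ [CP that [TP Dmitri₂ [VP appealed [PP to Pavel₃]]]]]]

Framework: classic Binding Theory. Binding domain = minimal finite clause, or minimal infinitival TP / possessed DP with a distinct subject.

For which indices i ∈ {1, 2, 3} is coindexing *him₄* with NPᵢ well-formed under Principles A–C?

*him* is a pronoun, so Principle B applies: it must be free in its binding domain.
Binding domain of *him₄*: the matrix TP, whose subject is Daniel₁.
*Daniel₁* c-commands the pronoun within its binding domain → coindexation would violate Principle B.
*Dmitri₂*: the pronoun c-commands this R-expression → coindexation would violate Principle C on *Dmitri₂*.
*Pavel₃*: the pronoun c-commands this R-expression → coindexation would violate Principle C on *Pavel₃*.

none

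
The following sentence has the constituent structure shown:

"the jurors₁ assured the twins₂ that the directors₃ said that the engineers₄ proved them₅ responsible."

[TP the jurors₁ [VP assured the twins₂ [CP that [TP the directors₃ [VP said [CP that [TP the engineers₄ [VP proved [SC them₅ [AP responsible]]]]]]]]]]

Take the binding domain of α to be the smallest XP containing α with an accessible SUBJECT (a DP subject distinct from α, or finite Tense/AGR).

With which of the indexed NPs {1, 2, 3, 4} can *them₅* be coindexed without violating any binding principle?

*them* is a pronoun, so Principle B applies: it must be free in its binding domain.
Binding domain of *them₅*: the embedded TP, whose subject is the engineers₄.
*the jurors₁* c-commands the pronoun but from outside its binding domain, and is not c-commanded by it → coindexation permitted.
*the twins₂* c-commands the pronoun but from outside its binding domain, and is not c-commanded by it → coindexation permitted.
*the directors₃* c-commands the pronoun but from outside its binding domain, and is not c-commanded by it → coindexation permitted.
*the engineers₄* c-commands the pronoun within its binding domain → coindexation would violate Principle B.

{1, 2, 3}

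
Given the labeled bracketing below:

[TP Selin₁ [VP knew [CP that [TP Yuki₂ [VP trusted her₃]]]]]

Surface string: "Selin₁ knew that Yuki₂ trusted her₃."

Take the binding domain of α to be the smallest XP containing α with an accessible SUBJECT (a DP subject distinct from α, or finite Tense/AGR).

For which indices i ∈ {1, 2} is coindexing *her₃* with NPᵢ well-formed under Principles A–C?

{1}

*her* is a pronoun, so Principle B applies: it must be free in its binding domain.
Binding domain of *her₃*: the embedded TP, whose subject is Yuki₂.
*Selin₁* c-commands the pronoun but from outside its binding domain, and is not c-commanded by it → coindexation permitted.
*Yuki₂* c-commands the pronoun within its binding domain → coindexation would violate Principle B.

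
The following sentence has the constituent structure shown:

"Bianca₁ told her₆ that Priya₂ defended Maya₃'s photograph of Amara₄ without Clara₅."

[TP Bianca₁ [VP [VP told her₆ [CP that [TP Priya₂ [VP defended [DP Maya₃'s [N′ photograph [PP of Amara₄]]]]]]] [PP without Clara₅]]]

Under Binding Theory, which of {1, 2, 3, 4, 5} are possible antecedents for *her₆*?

*her* is a pronoun, so Principle B applies: it must be free in its binding domain.
Binding domain of *her₆*: the matrix TP, whose subject is Bianca₁.
*Bianca₁* c-commands the pronoun within its binding domain → coindexation would violate Principle B.
*Priya₂*: the pronoun c-commands this R-expression → coindexation would violate Principle C on *Priya₂*.
*Maya₃*: the pronoun c-commands this R-expression → coindexation would violate Principle C on *Maya₃*.
*Amara₄*: the pronoun c-commands this R-expression → coindexation would violate Principle C on *Amara₄*.
*Clara₅* and the pronoun do not c-command one another → neither Principle B nor Principle C is at stake; coindexation permitted.

{5}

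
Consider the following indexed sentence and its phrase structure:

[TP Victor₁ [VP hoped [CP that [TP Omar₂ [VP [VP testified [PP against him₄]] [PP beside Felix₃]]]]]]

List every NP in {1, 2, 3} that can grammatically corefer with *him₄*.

*him* is a pronoun, so Principle B applies: it must be free in its binding domain.
Binding domain of *him₄*: the embedded TP, whose subject is Omar₂.
*Victor₁* c-commands the pronoun but from outside its binding domain, and is not c-commanded by it → coindexation permitted.
*Omar₂* c-commands the pronoun within its binding domain → coindexation would violate Principle B.
*Felix₃* and the pronoun do not c-command one another → neither Principle B nor Principle C is at stake; coindexation permitted.

{1, 3}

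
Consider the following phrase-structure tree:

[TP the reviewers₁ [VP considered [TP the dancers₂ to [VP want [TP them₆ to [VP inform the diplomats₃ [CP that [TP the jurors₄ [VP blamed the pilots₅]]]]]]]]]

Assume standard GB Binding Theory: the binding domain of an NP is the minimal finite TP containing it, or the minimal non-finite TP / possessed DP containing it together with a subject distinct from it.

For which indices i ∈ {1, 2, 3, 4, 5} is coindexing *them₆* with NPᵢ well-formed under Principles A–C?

*them* is a pronoun, so Principle B applies: it must be free in its binding domain.
Binding domain of *them₆*: the embedded TP, whose subject is the dancers₂.
*the reviewers₁* c-commands the pronoun but from outside its binding domain, and is not c-commanded by it → coindexation permitted.
*the dancers₂* c-commands the pronoun within its binding domain → coindexation would violate Principle B.
*the diplomats₃*: the pronoun c-commands this R-expression → coindexation would violate Principle C on *the diplomats₃*.
*the jurors₄*: the pronoun c-commands this R-expression → coindexation would violate Principle C on *the jurors₄*.
*the pilots₅*: the pronoun c-commands this R-expression → coindexation would violate Principle C on *the pilots₅*.

{1}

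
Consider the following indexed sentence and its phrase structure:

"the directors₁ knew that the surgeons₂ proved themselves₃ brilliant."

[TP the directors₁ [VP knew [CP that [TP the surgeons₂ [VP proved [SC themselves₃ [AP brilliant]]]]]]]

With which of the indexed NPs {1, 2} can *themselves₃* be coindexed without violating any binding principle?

*themselves* is an anaphor, so Principle A applies: it must be bound in its binding domain.
Binding domain of *themselves₃*: the embedded TP, whose subject is the surgeons₂.
*the directors₁* c-commands the anaphor but is outside its binding domain → cannot satisfy Principle A.
*the surgeons₂* c-commands the anaphor within its binding domain → licit binder.

{2}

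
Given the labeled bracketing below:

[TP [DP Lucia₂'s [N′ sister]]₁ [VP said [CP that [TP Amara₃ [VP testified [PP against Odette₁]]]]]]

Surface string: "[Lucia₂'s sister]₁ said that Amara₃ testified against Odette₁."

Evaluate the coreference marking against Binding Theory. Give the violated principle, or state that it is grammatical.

The two coindexed NPs are *[Lucia₂'s sister]₁* and *Odette₁*.
*Odette₁* is an R-expression. Principle C requires it to be free everywhere.
*[Lucia₂'s sister]₁* c-commands it and carries the same index.
The R-expression is bound → Principle C violation.

Principle C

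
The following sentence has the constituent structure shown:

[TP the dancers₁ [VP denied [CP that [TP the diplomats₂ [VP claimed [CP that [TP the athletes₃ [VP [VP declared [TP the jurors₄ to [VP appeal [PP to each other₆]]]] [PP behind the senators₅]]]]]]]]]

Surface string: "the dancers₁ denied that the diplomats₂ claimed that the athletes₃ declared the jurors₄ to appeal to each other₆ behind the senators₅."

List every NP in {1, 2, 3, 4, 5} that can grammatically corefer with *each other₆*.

*each other* is an anaphor, so Principle A applies: it must be bound in its binding domain.
Binding domain of *each other₆*: the embedded TP, whose subject is the jurors₄.
*the dancers₁* c-commands the anaphor but is outside its binding domain → cannot satisfy Principle A.
*the diplomats₂* c-commands the anaphor but is outside its binding domain → cannot satisfy Principle A.
*the athletes₃* c-commands the anaphor but is outside its binding domain → cannot satisfy Principle A.
*the jurors₄* c-commands the anaphor within its binding domain → licit binder.
*the senators₅* does not c-command the anaphor → cannot bind it.

{4}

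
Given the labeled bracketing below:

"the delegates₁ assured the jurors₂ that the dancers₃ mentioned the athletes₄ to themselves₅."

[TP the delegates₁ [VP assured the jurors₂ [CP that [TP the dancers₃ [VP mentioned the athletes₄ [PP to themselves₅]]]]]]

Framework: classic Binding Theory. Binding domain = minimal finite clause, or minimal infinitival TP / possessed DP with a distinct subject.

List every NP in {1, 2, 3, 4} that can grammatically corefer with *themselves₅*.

*themselves* is an anaphor, so Principle A applies: it must be bound in its binding domain.
Binding domain of *themselves₅*: the embedded TP, whose subject is the dancers₃.
*the delegates₁* c-commands the anaphor but is outside its binding domain → cannot satisfy Principle A.
*the jurors₂* c-commands the anaphor but is outside its binding domain → cannot satisfy Principle A.
*the dancers₃* c-commands the anaphor within its binding domain → licit binder.
*the athletes₄* c-commands the anaphor within its binding domain → licit binder.

{3, 4}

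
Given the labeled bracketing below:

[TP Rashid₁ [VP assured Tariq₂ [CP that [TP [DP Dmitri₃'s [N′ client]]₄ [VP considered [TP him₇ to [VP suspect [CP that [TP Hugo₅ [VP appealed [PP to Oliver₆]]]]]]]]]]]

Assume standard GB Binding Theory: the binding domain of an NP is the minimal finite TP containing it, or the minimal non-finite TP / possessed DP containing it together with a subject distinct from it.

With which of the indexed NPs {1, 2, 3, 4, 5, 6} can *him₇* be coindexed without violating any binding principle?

*him* is a pronoun, so Principle B applies: it must be free in its binding domain.
Binding domain of *him₇*: the embedded TP, whose subject is [Dmitri₃'s client]₄.
*Rashid₁* c-commands the pronoun but from outside its binding domain, and is not c-commanded by it → coindexation permitted.
*Tariq₂* c-commands the pronoun but from outside its binding domain, and is not c-commanded by it → coindexation permitted.
*Dmitri₃* and the pronoun do not c-command one another → neither Principle B nor Principle C is at stake; coindexation permitted.
*[Dmitri₃'s client]₄* c-commands the pronoun within its binding domain → coindexation would violate Principle B.
*Hugo₅*: the pronoun c-commands this R-expression → coindexation would violate Principle C on *Hugo₅*.
*Oliver₆*: the pronoun c-commands this R-expression → coindexation would violate Principle C on *Oliver₆*.

{1, 2, 3}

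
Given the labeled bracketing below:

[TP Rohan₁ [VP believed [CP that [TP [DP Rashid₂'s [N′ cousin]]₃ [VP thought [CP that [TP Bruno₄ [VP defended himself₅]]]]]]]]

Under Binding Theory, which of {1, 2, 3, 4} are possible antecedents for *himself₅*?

*himself* is an anaphor, so Principle A applies: it must be bound in its binding domain.
Binding domain of *himself₅*: the embedded TP, whose subject is Bruno₄.
*Rohan₁* c-commands the anaphor but is outside its binding domain → cannot satisfy Principle A.
*Rashid₂* does not c-command the anaphor → cannot bind it.
*[Rashid₂'s cousin]₃* c-commands the anaphor but is outside its binding domain → cannot satisfy Principle A.
*Bruno₄* c-commands the anaphor within its binding domain → licit binder.

{4}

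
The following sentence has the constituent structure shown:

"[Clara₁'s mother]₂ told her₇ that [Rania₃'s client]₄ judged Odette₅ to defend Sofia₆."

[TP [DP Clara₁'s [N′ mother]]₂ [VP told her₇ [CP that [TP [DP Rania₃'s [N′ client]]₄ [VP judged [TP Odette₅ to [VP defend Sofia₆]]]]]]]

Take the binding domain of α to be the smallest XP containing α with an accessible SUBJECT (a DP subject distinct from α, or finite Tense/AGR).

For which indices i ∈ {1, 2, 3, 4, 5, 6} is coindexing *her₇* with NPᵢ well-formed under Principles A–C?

{1}

*her* is a pronoun, so Principle B applies: it must be free in its binding domain.
Binding domain of *her₇*: the matrix TP, whose subject is [Clara₁'s mother]₂.
*Clara₁* and the pronoun do not c-command one another → neither Principle B nor Principle C is at stake; coindexation permitted.
*[Clara₁'s mother]₂* c-commands the pronoun within its binding domain → coindexation would violate Principle B.
*Rania₃*: the pronoun c-commands this R-expression → coindexation would violate Principle C on *Rania₃*.
*[Rania₃'s client]₄*: the pronoun c-commands this R-expression → coindexation would violate Principle C on *[Rania₃'s client]₄*.
*Odette₅*: the pronoun c-commands this R-expression → coindexation would violate Principle C on *Odette₅*.
*Sofia₆*: the pronoun c-commands this R-expression → coindexation would violate Principle C on *Sofia₆*.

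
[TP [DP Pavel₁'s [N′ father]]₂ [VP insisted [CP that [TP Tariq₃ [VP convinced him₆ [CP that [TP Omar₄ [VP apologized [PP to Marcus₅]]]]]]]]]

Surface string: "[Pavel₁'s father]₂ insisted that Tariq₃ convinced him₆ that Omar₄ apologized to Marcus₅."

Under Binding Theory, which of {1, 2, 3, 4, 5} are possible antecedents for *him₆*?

*him* is a pronoun, so Principle B applies: it must be free in its binding domain.
Binding domain of *him₆*: the embedded TP, whose subject is Tariq₃.
*Pavel₁* and the pronoun do not c-command one another → neither Principle B nor Principle C is at stake; coindexation permitted.
*[Pavel₁'s father]₂* c-commands the pronoun but from outside its binding domain, and is not c-commanded by it → coindexation permitted.
*Tariq₃* c-commands the pronoun within its binding domain → coindexation would violate Principle B.
*Omar₄*: the pronoun c-commands this R-expression → coindexation would violate Principle C on *Omar₄*.
*Marcus₅*: the pronoun c-commands this R-expression → coindexation would violate Principle C on *Marcus₅*.

{1, 2}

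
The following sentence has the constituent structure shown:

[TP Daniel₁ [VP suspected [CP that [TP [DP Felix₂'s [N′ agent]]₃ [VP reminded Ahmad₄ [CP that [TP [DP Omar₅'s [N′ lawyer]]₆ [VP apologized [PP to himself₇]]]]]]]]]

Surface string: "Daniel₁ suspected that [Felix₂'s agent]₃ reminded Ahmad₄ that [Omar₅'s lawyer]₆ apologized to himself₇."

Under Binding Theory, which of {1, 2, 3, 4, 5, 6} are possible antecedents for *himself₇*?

*himself* is an anaphor, so Principle A applies: it must be bound in its binding domain.
Binding domain of *himself₇*: the embedded TP, whose subject is [Omar₅'s lawyer]₆.
*Daniel₁* c-commands the anaphor but is outside its binding domain → cannot satisfy Principle A.
*Felix₂* does not c-command the anaphor → cannot bind it.
*[Felix₂'s agent]₃* c-commands the anaphor but is outside its binding domain → cannot satisfy Principle A.
*Ahmad₄* c-commands the anaphor but is outside its binding domain → cannot satisfy Principle A.
*Omar₅* does not c-command the anaphor → cannot bind it.
*[Omar₅'s lawyer]₆* c-commands the anaphor within its binding domain → licit binder.

{6}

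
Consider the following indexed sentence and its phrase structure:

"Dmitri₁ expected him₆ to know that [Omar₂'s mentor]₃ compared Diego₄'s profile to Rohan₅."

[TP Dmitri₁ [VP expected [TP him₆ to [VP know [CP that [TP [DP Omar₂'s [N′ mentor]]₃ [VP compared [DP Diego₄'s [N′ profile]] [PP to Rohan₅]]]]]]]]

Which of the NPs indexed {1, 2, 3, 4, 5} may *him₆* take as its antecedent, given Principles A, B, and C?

none

*him* is a pronoun, so Principle B applies: it must be free in its binding domain.
Binding domain of *him₆*: the matrix TP, whose subject is Dmitri₁.
*Dmitri₁* c-commands the pronoun within its binding domain → coindexation would violate Principle B.
*Omar₂*: the pronoun c-commands this R-expression → coindexation would violate Principle C on *Omar₂*.
*[Omar₂'s mentor]₃*: the pronoun c-commands this R-expression → coindexation would violate Principle C on *[Omar₂'s mentor]₃*.
*Diego₄*: the pronoun c-commands this R-expression → coindexation would violate Principle C on *Diego₄*.
*Rohan₅*: the pronoun c-commands this R-expression → coindexation would violate Principle C on *Rohan₅*.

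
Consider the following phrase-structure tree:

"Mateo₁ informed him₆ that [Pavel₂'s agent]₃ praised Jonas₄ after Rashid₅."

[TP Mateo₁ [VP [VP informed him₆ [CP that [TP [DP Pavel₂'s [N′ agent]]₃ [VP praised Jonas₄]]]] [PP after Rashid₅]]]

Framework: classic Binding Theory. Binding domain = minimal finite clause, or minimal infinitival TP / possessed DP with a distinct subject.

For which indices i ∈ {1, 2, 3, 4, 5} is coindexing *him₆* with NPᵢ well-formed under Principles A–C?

{5}

*him* is a pronoun, so Principle B applies: it must be free in its binding domain.
Binding domain of *him₆*: the matrix TP, whose subject is Mateo₁.
*Mateo₁* c-commands the pronoun within its binding domain → coindexation would violate Principle B.
*Pavel₂*: the pronoun c-commands this R-expression → coindexation would violate Principle C on *Pavel₂*.
*[Pavel₂'s agent]₃*: the pronoun c-commands this R-expression → coindexation would violate Principle C on *[Pavel₂'s agent]₃*.
*Jonas₄*: the pronoun c-commands this R-expression → coindexation would violate Principle C on *Jonas₄*.
*Rashid₅* and the pronoun do not c-command one another → neither Principle B nor Principle C is at stake; coindexation permitted.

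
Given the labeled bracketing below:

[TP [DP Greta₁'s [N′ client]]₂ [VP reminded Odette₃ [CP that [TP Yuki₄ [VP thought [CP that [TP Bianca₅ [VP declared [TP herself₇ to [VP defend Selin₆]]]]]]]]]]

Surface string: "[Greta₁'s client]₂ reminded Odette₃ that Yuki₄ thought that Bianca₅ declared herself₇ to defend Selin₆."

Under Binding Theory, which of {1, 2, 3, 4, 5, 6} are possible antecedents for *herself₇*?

{5}

*herself* is an anaphor, so Principle A applies: it must be bound in its binding domain.
Binding domain of *herself₇*: the embedded TP, whose subject is Bianca₅.
*Greta₁* does not c-command the anaphor → cannot bind it.
*[Greta₁'s client]₂* c-commands the anaphor but is outside its binding domain → cannot satisfy Principle A.
*Odette₃* c-commands the anaphor but is outside its binding domain → cannot satisfy Principle A.
*Yuki₄* c-commands the anaphor but is outside its binding domain → cannot satisfy Principle A.
*Bianca₅* c-commands the anaphor within its binding domain → licit binder.
*Selin₆* does not c-command the anaphor → cannot bind it.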